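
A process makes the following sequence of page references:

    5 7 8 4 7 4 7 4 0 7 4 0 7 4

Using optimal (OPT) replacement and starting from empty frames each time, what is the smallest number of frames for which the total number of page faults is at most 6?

3

f=1: 14 faults
f=2: 7 faults
f=3: 5 faults
f=4: 5 faults
f=5: 5 faults
Smallest f with faults ≤ 6 is 3.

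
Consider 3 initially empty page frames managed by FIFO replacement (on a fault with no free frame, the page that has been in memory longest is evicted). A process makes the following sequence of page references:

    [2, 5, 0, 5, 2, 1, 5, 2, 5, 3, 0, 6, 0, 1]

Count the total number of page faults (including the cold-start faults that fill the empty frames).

10

2 → miss, frames (2)
5 → miss, frames (2 5)
0 → miss, frames (2 5 0)
5 → hit
2 → hit
1 → miss, evict 2, frames (5 0 1)
5 → hit
2 → miss, evict 5, frames (0 1 2)
5 → miss, evict 0, frames (1 2 5)
3 → miss, evict 1, frames (2 5 3)
0 → miss, evict 2, frames (5 3 0)
6 → miss, evict 5, frames (3 0 6)
0 → hit
1 → miss, evict 3, frames (0 6 1)
Page faults: 10.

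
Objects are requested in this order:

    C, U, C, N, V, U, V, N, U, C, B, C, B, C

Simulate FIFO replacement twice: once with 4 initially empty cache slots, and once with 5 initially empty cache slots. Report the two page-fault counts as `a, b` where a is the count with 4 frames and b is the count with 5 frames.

4 frames: F F . F F . . . . . F F . . → 6 faults.
5 frames: F F . F F . . . . . F . . . → 5 faults.
5 < 6: adding a frame reduced faults, as is typical.

6, 5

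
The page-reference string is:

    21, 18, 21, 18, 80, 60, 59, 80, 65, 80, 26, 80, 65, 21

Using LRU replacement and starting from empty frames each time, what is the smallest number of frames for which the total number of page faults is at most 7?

7

f=1: 14 faults
f=2: 10 faults
f=3: 8 faults
f=4: 8 faults
f=5: 8 faults
f=6: 8 faults
f=7: 7 faults
Smallest f with faults ≤ 7 is 7.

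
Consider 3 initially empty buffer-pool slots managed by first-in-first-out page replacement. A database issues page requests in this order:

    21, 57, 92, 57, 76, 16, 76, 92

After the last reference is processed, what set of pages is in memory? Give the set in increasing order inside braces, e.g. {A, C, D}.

21 -> miss, frames (21)
57 -> miss, frames (21 57)
92 -> miss, frames (21 57 92)
57 -> hit
76 -> miss, evict 21, frames (57 92 76)
16 -> miss, evict 57, frames (92 76 16)
76 -> hit
92 -> hit

{16, 76, 92}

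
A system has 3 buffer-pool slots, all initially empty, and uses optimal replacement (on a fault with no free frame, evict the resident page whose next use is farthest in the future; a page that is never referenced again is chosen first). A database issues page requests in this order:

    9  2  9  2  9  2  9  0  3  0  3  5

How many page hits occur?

7

9: miss, frames (9)
2: miss, frames (9 2)
9: hit
2: hit
9: hit
2: hit
9: hit
0: miss, frames (9 2 0)
3: miss, evict 2, frames (9 0 3)
0: hit
3: hit
5: miss, evict 3, frames (9 0 5)
Hits: 7.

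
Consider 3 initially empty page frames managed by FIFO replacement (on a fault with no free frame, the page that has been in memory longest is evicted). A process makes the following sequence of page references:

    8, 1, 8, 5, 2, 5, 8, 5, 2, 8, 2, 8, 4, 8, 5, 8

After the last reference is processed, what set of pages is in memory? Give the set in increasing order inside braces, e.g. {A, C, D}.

{4, 5, 8}

8: miss, frames {8}
1: miss, frames {8,1}
8: hit
5: miss, frames {8,1,5}
2: miss, evict 8, frames {1,5,2}
5: hit
8: miss, evict 1, frames {5,2,8}
5: hit
2: hit
8: hit
2: hit
8: hit
4: miss, evict 5, frames {2,8,4}
8: hit
5: miss, evict 2, frames {8,4,5}
8: hit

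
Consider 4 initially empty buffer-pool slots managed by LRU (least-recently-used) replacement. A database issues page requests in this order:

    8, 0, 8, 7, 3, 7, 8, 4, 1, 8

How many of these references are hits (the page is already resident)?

8 -> fault, frames (8)
0 -> fault, frames (8 0)
8 -> hit
7 -> fault, frames (0 8 7)
3 -> fault, frames (0 8 7 3)
7 -> hit
8 -> hit
4 -> fault, evict 0, frames (3 7 8 4)
1 -> fault, evict 3, frames (7 8 4 1)
8 -> hit
Hits: 4.

4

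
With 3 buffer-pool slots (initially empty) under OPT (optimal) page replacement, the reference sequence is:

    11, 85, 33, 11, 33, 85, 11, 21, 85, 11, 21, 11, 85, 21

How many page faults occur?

4

11 -> fault, frames {11}
85 -> fault, frames {11,85}
33 -> fault, frames {11,85,33}
11 -> hit
33 -> hit
85 -> hit
11 -> hit
21 -> fault, evict 33, frames {11,85,21}
85 -> hit
11 -> hit
21 -> hit
11 -> hit
85 -> hit
21 -> hit
Page faults: 4.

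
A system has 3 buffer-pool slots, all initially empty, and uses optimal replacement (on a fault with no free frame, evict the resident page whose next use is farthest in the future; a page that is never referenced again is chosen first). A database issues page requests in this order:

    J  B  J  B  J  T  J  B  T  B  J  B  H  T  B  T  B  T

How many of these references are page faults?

4

J -> miss, frames {J}
B -> miss, frames {J,B}
J -> hit
B -> hit
J -> hit
T -> miss, frames {J,B,T}
J -> hit
B -> hit
T -> hit
B -> hit
J -> hit
B -> hit
H -> miss, evict J, frames {B,T,H}
T -> hit
B -> hit
T -> hit
B -> hit
T -> hit
Page faults: 4.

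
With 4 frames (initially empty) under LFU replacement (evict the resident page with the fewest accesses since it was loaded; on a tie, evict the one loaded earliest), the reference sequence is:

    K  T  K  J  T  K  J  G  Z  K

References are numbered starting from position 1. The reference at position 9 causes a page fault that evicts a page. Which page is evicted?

pos 1: K → miss, frames {K}
pos 2: T → miss, frames {K,T}
pos 3: K → hit
pos 4: J → miss, frames {K,T,J}
pos 5: T → hit
pos 6: K → hit
pos 7: J → hit
pos 8: G → miss, frames {K,T,J,G}
pos 9: Z → miss, evict G, frames {K,T,J,Z}
At position 9, page G is evicted.

G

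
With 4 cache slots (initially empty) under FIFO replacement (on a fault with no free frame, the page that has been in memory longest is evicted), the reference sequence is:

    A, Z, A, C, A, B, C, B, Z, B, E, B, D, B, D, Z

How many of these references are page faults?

A → miss, frames (A)
Z → miss, frames (A Z)
A → hit
C → miss, frames (A Z C)
A → hit
B → miss, frames (A Z C B)
C → hit
B → hit
Z → hit
B → hit
E → miss, evict A, frames (Z C B E)
B → hit
D → miss, evict Z, frames (C B E D)
B → hit
D → hit
Z → miss, evict C, frames (B E D Z)
Page faults: 7.

7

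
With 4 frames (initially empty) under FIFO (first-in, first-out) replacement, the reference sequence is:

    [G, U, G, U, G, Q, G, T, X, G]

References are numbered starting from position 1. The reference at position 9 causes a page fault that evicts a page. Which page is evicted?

pos 1: G → miss, frames [G]
pos 2: U → miss, frames [G, U]
pos 3: G → hit
pos 4: U → hit
pos 5: G → hit
pos 6: Q → miss, frames [G, U, Q]
pos 7: G → hit
pos 8: T → miss, frames [G, U, Q, T]
pos 9: X → miss, evict G, frames [U, Q, T, X]
At position 9, page G is evicted.

G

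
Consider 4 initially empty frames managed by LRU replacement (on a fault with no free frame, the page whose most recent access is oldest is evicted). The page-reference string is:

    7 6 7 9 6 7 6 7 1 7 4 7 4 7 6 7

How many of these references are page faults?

7 -> miss, frames {7}
6 -> miss, frames {7,6}
7 -> hit
9 -> miss, frames {6,7,9}
6 -> hit
7 -> hit
6 -> hit
7 -> hit
1 -> miss, frames {9,6,7,1}
7 -> hit
4 -> miss, evict 9, frames {6,1,7,4}
7 -> hit
4 -> hit
7 -> hit
6 -> hit
7 -> hit
Page faults: 5.

5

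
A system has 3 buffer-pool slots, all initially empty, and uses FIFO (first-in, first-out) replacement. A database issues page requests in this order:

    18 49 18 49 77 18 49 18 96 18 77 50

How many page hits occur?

18 -> fault, frames {18}
49 -> fault, frames {18,49}
18 -> hit
49 -> hit
77 -> fault, frames {18,49,77}
18 -> hit
49 -> hit
18 -> hit
96 -> fault, evict 18, frames {49,77,96}
18 -> fault, evict 49, frames {77,96,18}
77 -> hit
50 -> fault, evict 77, frames {96,18,50}
Hits: 6.

6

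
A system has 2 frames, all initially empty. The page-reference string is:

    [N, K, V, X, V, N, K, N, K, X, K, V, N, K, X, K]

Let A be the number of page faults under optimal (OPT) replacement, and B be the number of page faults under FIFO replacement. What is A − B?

-1

Under OPT: F F F F . F F . . F . F F . F . → 10 faults.
Under FIFO: F F F F . F F . . F . F F F F . → 11 faults.
A − B = 10 − 11 = -1.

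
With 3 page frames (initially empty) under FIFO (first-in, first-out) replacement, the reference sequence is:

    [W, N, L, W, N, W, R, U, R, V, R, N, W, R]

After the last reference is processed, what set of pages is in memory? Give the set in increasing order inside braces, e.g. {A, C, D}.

W → fault, frames {W}
N → fault, frames {W,N}
L → fault, frames {W,N,L}
W → hit
N → hit
W → hit
R → fault, evict W, frames {N,L,R}
U → fault, evict N, frames {L,R,U}
R → hit
V → fault, evict L, frames {R,U,V}
R → hit
N → fault, evict R, frames {U,V,N}
W → fault, evict U, frames {V,N,W}
R → fault, evict V, frames {N,W,R}

{N, R, W}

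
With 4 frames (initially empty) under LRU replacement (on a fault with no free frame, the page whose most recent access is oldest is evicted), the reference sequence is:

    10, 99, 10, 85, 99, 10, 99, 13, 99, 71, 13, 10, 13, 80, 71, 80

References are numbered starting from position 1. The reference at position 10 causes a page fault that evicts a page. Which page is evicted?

85

pos 1: 10 → miss, frames [10]
pos 2: 99 → miss, frames [10, 99]
pos 3: 10 → hit
pos 4: 85 → miss, frames [99, 10, 85]
pos 5: 99 → hit
pos 6: 10 → hit
pos 7: 99 → hit
pos 8: 13 → miss, frames [85, 10, 99, 13]
pos 9: 99 → hit
pos 10: 71 → miss, evict 85, frames [10, 13, 99, 71]
At position 10, page 85 is evicted.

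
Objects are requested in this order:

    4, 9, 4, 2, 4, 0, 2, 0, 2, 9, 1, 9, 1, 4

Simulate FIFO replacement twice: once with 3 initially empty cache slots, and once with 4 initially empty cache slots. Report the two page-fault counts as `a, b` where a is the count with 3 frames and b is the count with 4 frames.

7, 6

3 frames: F F . F . F . . . . F F . F → 7 faults.
4 frames: F F . F . F . . . . F . . F → 6 faults.
6 < 7: adding a frame reduced faults, as is typical.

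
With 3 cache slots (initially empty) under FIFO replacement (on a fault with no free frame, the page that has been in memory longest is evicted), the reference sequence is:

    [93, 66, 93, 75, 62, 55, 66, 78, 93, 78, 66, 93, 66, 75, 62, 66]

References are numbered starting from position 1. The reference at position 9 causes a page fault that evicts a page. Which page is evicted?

pos 1: 93: fault, frames (93)
pos 2: 66: fault, frames (93 66)
pos 3: 93: hit
pos 4: 75: fault, frames (93 66 75)
pos 5: 62: fault, evict 93, frames (66 75 62)
pos 6: 55: fault, evict 66, frames (75 62 55)
pos 7: 66: fault, evict 75, frames (62 55 66)
pos 8: 78: fault, evict 62, frames (55 66 78)
pos 9: 93: fault, evict 55, frames (66 78 93)
At position 9, page 55 is evicted.

55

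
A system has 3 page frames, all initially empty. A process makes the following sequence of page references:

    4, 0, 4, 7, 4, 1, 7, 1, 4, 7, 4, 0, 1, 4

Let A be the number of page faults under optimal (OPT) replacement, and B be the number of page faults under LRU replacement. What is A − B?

Under OPT: F F . F . F . . . . . F . . → 5 faults.
Under LRU: F F . F . F . . . . . F F . → 6 faults.
A − B = 5 − 6 = -1.

-1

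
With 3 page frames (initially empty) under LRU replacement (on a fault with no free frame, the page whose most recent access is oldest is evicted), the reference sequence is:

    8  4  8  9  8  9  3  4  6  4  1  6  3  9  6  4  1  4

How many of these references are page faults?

11

8 -> fault, frames (8)
4 -> fault, frames (8 4)
8 -> hit
9 -> fault, frames (4 8 9)
8 -> hit
9 -> hit
3 -> fault, evict 4, frames (8 9 3)
4 -> fault, evict 8, frames (9 3 4)
6 -> fault, evict 9, frames (3 4 6)
4 -> hit
1 -> fault, evict 3, frames (6 4 1)
6 -> hit
3 -> fault, evict 4, frames (1 6 3)
9 -> fault, evict 1, frames (6 3 9)
6 -> hit
4 -> fault, evict 3, frames (9 6 4)
1 -> fault, evict 9, frames (6 4 1)
4 -> hit
Page faults: 11.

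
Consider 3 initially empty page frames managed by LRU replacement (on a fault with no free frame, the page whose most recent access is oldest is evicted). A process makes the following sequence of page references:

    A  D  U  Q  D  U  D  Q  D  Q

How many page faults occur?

4

A → fault, frames {A}
D → fault, frames {A,D}
U → fault, frames {A,D,U}
Q → fault, evict A, frames {D,U,Q}
D → hit
U → hit
D → hit
Q → hit
D → hit
Q → hit
Page faults: 4.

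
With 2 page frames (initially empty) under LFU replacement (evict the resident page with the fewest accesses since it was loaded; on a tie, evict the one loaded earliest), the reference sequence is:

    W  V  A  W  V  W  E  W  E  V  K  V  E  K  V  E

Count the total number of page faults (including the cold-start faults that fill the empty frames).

W → fault, frames (W)
V → fault, frames (W V)
A → fault, evict W, frames (V A)
W → fault, evict V, frames (A W)
V → fault, evict A, frames (W V)
W → hit
E → fault, evict V, frames (W E)
W → hit
E → hit
V → fault, evict E, frames (W V)
K → fault, evict V, frames (W K)
V → fault, evict K, frames (W V)
E → fault, evict V, frames (W E)
K → fault, evict E, frames (W K)
V → fault, evict K, frames (W V)
E → fault, evict V, frames (W E)
Page faults: 13.

13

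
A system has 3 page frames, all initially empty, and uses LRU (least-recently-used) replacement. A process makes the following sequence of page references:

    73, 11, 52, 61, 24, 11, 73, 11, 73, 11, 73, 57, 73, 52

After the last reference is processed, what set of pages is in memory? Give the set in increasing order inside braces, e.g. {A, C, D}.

73 → miss, frames {73}
11 → miss, frames {73,11}
52 → miss, frames {73,11,52}
61 → miss, evict 73, frames {11,52,61}
24 → miss, evict 11, frames {52,61,24}
11 → miss, evict 52, frames {61,24,11}
73 → miss, evict 61, frames {24,11,73}
11 → hit
73 → hit
11 → hit
73 → hit
57 → miss, evict 24, frames {11,73,57}
73 → hit
52 → miss, evict 11, frames {57,73,52}

{52, 57, 73}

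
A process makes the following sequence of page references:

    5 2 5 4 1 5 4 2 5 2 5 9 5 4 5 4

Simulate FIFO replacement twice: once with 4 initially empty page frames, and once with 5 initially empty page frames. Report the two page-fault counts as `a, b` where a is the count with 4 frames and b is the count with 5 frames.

6, 5

4 frames: F F . F F . . . . . . F F . . . → 6 faults.
5 frames: F F . F F . . . . . . F . . . . → 5 faults.
5 < 6: adding a frame reduced faults, as is typical.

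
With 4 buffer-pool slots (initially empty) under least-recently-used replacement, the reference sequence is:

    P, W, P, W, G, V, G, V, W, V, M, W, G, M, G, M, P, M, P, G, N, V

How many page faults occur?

8

P: miss, frames {P}
W: miss, frames {P,W}
P: hit
W: hit
G: miss, frames {P,W,G}
V: miss, frames {P,W,G,V}
G: hit
V: hit
W: hit
V: hit
M: miss, evict P, frames {G,W,V,M}
W: hit
G: hit
M: hit
G: hit
M: hit
P: miss, evict V, frames {W,G,M,P}
M: hit
P: hit
G: hit
N: miss, evict W, frames {M,P,G,N}
V: miss, evict M, frames {P,G,N,V}
Page faults: 8.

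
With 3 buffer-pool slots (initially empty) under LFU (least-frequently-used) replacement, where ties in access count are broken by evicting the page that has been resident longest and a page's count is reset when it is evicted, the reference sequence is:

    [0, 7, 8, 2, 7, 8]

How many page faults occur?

4

0: fault, frames [0]
7: fault, frames [0, 7]
8: fault, frames [0, 7, 8]
2: fault, evict 0, frames [7, 8, 2]
7: hit
8: hit
Page faults: 4.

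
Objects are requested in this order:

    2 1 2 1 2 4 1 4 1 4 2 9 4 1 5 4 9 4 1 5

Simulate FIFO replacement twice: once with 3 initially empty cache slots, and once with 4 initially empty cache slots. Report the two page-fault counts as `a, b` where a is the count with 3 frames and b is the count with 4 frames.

6, 5

3 frames: F F . . . F . . . . . F . . F . . . F . → 6 faults.
4 frames: F F . . . F . . . . . F . . F . . . . . → 5 faults.
5 < 6: adding a frame reduced faults, as is typical.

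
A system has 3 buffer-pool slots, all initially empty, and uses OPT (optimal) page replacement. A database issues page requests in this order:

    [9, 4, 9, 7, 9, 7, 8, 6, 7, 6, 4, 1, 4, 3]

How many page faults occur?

7

9 → fault, frames [9]
4 → fault, frames [9, 4]
9 → hit
7 → fault, frames [9, 4, 7]
9 → hit
7 → hit
8 → fault, evict 9, frames [4, 7, 8]
6 → fault, evict 8, frames [4, 7, 6]
7 → hit
6 → hit
4 → hit
1 → fault, evict 6, frames [4, 7, 1]
4 → hit
3 → fault, evict 1, frames [4, 7, 3]
Page faults: 7.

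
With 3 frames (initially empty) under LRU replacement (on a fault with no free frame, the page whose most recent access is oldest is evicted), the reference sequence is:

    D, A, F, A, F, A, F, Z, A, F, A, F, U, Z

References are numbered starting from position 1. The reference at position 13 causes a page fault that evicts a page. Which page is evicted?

pos 1: D → miss, frames (D)
pos 2: A → miss, frames (D A)
pos 3: F → miss, frames (D A F)
pos 4: A → hit
pos 5: F → hit
pos 6: A → hit
pos 7: F → hit
pos 8: Z → miss, evict D, frames (A F Z)
pos 9: A → hit
pos 10: F → hit
pos 11: A → hit
pos 12: F → hit
pos 13: U → miss, evict Z, frames (A F U)
At position 13, page Z is evicted.

Z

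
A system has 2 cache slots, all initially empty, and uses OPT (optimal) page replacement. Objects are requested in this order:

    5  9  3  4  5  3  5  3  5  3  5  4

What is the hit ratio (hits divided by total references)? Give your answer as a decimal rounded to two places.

0.50

5 -> fault, frames {5}
9 -> fault, frames {5,9}
3 -> fault, evict 9, frames {5,3}
4 -> fault, evict 3, frames {5,4}
5 -> hit
3 -> fault, evict 4, frames {5,3}
5 -> hit
3 -> hit
5 -> hit
3 -> hit
5 -> hit
4 -> fault, evict 3, frames {5,4}
Hits: 6 of 12 references → 6/12 = 0.5000.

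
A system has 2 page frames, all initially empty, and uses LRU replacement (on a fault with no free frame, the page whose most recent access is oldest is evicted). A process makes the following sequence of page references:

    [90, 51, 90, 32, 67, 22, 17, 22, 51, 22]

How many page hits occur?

90 → miss, frames [90]
51 → miss, frames [90, 51]
90 → hit
32 → miss, evict 51, frames [90, 32]
67 → miss, evict 90, frames [32, 67]
22 → miss, evict 32, frames [67, 22]
17 → miss, evict 67, frames [22, 17]
22 → hit
51 → miss, evict 17, frames [22, 51]
22 → hit
Hits: 3.

3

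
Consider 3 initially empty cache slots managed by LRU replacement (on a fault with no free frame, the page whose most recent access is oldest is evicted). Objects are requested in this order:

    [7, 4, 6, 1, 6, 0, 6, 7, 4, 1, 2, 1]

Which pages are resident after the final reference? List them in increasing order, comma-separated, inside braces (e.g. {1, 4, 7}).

{1, 2, 4}

7 → fault, frames [7]
4 → fault, frames [7, 4]
6 → fault, frames [7, 4, 6]
1 → fault, evict 7, frames [4, 6, 1]
6 → hit
0 → fault, evict 4, frames [1, 6, 0]
6 → hit
7 → fault, evict 1, frames [0, 6, 7]
4 → fault, evict 0, frames [6, 7, 4]
1 → fault, evict 6, frames [7, 4, 1]
2 → fault, evict 7, frames [4, 1, 2]
1 → hit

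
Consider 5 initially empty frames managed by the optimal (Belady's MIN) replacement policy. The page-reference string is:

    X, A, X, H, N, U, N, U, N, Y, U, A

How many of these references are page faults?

6

X: fault, frames [X]
A: fault, frames [X, A]
X: hit
H: fault, frames [X, A, H]
N: fault, frames [X, A, H, N]
U: fault, frames [X, A, H, N, U]
N: hit
U: hit
N: hit
Y: fault, evict N, frames [X, A, H, U, Y]
U: hit
A: hit
Page faults: 6.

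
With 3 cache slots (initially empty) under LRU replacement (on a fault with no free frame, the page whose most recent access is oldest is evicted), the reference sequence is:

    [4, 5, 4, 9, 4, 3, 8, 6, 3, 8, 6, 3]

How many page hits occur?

6

4 → miss, frames (4)
5 → miss, frames (4 5)
4 → hit
9 → miss, frames (5 4 9)
4 → hit
3 → miss, evict 5, frames (9 4 3)
8 → miss, evict 9, frames (4 3 8)
6 → miss, evict 4, frames (3 8 6)
3 → hit
8 → hit
6 → hit
3 → hit
Hits: 6.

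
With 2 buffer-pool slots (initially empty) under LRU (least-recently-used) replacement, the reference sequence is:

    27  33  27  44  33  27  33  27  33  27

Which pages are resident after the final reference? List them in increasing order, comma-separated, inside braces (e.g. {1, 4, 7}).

27: fault, frames [27]
33: fault, frames [27, 33]
27: hit
44: fault, evict 33, frames [27, 44]
33: fault, evict 27, frames [44, 33]
27: fault, evict 44, frames [33, 27]
33: hit
27: hit
33: hit
27: hit

{27, 33}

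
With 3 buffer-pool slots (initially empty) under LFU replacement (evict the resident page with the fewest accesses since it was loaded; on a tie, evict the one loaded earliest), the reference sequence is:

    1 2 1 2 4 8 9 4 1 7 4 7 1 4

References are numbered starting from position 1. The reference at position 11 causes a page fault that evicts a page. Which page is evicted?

pos 1: 1: fault, frames {1}
pos 2: 2: fault, frames {1,2}
pos 3: 1: hit
pos 4: 2: hit
pos 5: 4: fault, frames {1,2,4}
pos 6: 8: fault, evict 4, frames {1,2,8}
pos 7: 9: fault, evict 8, frames {1,2,9}
pos 8: 4: fault, evict 9, frames {1,2,4}
pos 9: 1: hit
pos 10: 7: fault, evict 4, frames {1,2,7}
pos 11: 4: fault, evict 7, frames {1,2,4}
At position 11, page 7 is evicted.

7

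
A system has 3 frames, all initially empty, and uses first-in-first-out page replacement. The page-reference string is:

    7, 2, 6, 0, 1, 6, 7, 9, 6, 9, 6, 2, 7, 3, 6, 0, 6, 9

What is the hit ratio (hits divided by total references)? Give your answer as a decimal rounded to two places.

0.22

7 → miss, frames [7]
2 → miss, frames [7, 2]
6 → miss, frames [7, 2, 6]
0 → miss, evict 7, frames [2, 6, 0]
1 → miss, evict 2, frames [6, 0, 1]
6 → hit
7 → miss, evict 6, frames [0, 1, 7]
9 → miss, evict 0, frames [1, 7, 9]
6 → miss, evict 1, frames [7, 9, 6]
9 → hit
6 → hit
2 → miss, evict 7, frames [9, 6, 2]
7 → miss, evict 9, frames [6, 2, 7]
3 → miss, evict 6, frames [2, 7, 3]
6 → miss, evict 2, frames [7, 3, 6]
0 → miss, evict 7, frames [3, 6, 0]
6 → hit
9 → miss, evict 3, frames [6, 0, 9]
Hits: 4 of 18 references → 4/18 = 0.2222.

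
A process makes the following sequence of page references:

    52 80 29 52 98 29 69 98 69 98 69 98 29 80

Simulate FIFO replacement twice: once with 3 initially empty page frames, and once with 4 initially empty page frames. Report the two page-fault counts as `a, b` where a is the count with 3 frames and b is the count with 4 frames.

6, 5

3 frames: F F F . F . F . . . . . . F → 6 faults.
4 frames: F F F . F . F . . . . . . . → 5 faults.
5 < 6: adding a frame reduced faults, as is typical.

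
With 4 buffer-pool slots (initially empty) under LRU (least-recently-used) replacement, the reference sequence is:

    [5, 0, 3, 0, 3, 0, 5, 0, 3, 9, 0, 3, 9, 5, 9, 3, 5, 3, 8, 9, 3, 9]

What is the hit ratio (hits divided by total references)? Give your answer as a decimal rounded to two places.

5 -> fault, frames {5}
0 -> fault, frames {5,0}
3 -> fault, frames {5,0,3}
0 -> hit
3 -> hit
0 -> hit
5 -> hit
0 -> hit
3 -> hit
9 -> fault, frames {5,0,3,9}
0 -> hit
3 -> hit
9 -> hit
5 -> hit
9 -> hit
3 -> hit
5 -> hit
3 -> hit
8 -> fault, evict 0, frames {9,5,3,8}
9 -> hit
3 -> hit
9 -> hit
Hits: 17 of 22 references → 17/22 = 0.7727.

0.77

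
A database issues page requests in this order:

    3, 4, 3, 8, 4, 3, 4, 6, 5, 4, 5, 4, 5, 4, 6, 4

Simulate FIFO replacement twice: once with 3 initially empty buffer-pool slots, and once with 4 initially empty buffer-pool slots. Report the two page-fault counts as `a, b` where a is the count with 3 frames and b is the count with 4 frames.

6, 5

3 frames: F F . F . . . F F F . . . . . . → 6 faults.
4 frames: F F . F . . . F F . . . . . . . → 5 faults.
5 < 6: adding a frame reduced faults, as is typical.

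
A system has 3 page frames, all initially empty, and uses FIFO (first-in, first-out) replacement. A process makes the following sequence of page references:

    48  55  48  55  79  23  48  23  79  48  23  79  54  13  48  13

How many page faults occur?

48 → miss, frames {48}
55 → miss, frames {48,55}
48 → hit
55 → hit
79 → miss, frames {48,55,79}
23 → miss, evict 48, frames {55,79,23}
48 → miss, evict 55, frames {79,23,48}
23 → hit
79 → hit
48 → hit
23 → hit
79 → hit
54 → miss, evict 79, frames {23,48,54}
13 → miss, evict 23, frames {48,54,13}
48 → hit
13 → hit
Page faults: 7.

7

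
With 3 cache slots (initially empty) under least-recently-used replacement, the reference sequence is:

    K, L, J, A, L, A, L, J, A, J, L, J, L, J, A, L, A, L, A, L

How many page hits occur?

16

K -> fault, frames (K)
L -> fault, frames (K L)
J -> fault, frames (K L J)
A -> fault, evict K, frames (L J A)
L -> hit
A -> hit
L -> hit
J -> hit
A -> hit
J -> hit
L -> hit
J -> hit
L -> hit
J -> hit
A -> hit
L -> hit
A -> hit
L -> hit
A -> hit
L -> hit
Hits: 16.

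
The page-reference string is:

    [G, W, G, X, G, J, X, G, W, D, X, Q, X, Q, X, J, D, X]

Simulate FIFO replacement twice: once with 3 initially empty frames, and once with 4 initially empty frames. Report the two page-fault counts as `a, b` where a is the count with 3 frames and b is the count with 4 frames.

3 frames: F F . F . F . F F F F F . . . F F F → 12 faults.
4 frames: F F . F . F . . . F . F . . . . . . → 6 faults.
6 < 12: adding a frame reduced faults, as is typical.

12, 6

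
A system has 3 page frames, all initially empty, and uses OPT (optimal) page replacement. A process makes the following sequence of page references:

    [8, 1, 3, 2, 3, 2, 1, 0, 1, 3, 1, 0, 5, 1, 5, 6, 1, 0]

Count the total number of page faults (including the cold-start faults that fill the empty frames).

7

8 → miss, frames [8]
1 → miss, frames [8, 1]
3 → miss, frames [8, 1, 3]
2 → miss, evict 8, frames [1, 3, 2]
3 → hit
2 → hit
1 → hit
0 → miss, evict 2, frames [1, 3, 0]
1 → hit
3 → hit
1 → hit
0 → hit
5 → miss, evict 3, frames [1, 0, 5]
1 → hit
5 → hit
6 → miss, evict 5, frames [1, 0, 6]
1 → hit
0 → hit
Page faults: 7.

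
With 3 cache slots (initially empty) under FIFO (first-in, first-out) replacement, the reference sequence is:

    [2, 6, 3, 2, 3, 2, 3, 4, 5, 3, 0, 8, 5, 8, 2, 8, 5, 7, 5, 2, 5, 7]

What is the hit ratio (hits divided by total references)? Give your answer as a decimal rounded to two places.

0.55

2: fault, frames [2]
6: fault, frames [2, 6]
3: fault, frames [2, 6, 3]
2: hit
3: hit
2: hit
3: hit
4: fault, evict 2, frames [6, 3, 4]
5: fault, evict 6, frames [3, 4, 5]
3: hit
0: fault, evict 3, frames [4, 5, 0]
8: fault, evict 4, frames [5, 0, 8]
5: hit
8: hit
2: fault, evict 5, frames [0, 8, 2]
8: hit
5: fault, evict 0, frames [8, 2, 5]
7: fault, evict 8, frames [2, 5, 7]
5: hit
2: hit
5: hit
7: hit
Hits: 12 of 22 references → 12/22 = 0.5455.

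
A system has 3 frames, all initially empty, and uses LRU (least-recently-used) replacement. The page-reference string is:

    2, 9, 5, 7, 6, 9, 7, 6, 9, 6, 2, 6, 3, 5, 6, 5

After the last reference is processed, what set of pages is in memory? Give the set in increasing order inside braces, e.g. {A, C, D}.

{3, 5, 6}

2 → fault, frames (2)
9 → fault, frames (2 9)
5 → fault, frames (2 9 5)
7 → fault, evict 2, frames (9 5 7)
6 → fault, evict 9, frames (5 7 6)
9 → fault, evict 5, frames (7 6 9)
7 → hit
6 → hit
9 → hit
6 → hit
2 → fault, evict 7, frames (9 6 2)
6 → hit
3 → fault, evict 9, frames (2 6 3)
5 → fault, evict 2, frames (6 3 5)
6 → hit
5 → hit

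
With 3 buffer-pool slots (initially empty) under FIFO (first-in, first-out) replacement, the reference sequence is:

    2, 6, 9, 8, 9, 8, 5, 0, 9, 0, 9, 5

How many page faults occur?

7

2: fault, frames [2]
6: fault, frames [2, 6]
9: fault, frames [2, 6, 9]
8: fault, evict 2, frames [6, 9, 8]
9: hit
8: hit
5: fault, evict 6, frames [9, 8, 5]
0: fault, evict 9, frames [8, 5, 0]
9: fault, evict 8, frames [5, 0, 9]
0: hit
9: hit
5: hit
Page faults: 7.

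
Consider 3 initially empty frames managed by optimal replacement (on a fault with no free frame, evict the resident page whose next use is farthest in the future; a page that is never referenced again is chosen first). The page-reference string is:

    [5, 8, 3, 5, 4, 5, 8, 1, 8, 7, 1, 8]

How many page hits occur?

6

5: fault, frames {5}
8: fault, frames {5,8}
3: fault, frames {5,8,3}
5: hit
4: fault, evict 3, frames {5,8,4}
5: hit
8: hit
1: fault, evict 4, frames {5,8,1}
8: hit
7: fault, evict 5, frames {8,1,7}
1: hit
8: hit
Hits: 6.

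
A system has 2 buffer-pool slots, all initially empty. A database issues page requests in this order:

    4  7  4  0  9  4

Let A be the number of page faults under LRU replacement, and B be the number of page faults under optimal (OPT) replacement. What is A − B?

Under LRU: F F . F F F → 5 faults.
Under OPT: F F . F F . → 4 faults.
A − B = 5 − 4 = 1.

1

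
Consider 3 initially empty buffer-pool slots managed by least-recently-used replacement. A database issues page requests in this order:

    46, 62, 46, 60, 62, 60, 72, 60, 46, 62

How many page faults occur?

46 → fault, frames (46)
62 → fault, frames (46 62)
46 → hit
60 → fault, frames (62 46 60)
62 → hit
60 → hit
72 → fault, evict 46, frames (62 60 72)
60 → hit
46 → fault, evict 62, frames (72 60 46)
62 → fault, evict 72, frames (60 46 62)
Page faults: 6.

6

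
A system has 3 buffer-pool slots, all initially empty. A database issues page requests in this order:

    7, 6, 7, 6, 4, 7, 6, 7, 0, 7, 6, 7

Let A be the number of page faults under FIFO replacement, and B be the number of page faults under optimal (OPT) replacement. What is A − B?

2

Under FIFO: F F . . F . . . F F F . → 6 faults.
Under OPT: F F . . F . . . F . . . → 4 faults.
A − B = 6 − 4 = 2.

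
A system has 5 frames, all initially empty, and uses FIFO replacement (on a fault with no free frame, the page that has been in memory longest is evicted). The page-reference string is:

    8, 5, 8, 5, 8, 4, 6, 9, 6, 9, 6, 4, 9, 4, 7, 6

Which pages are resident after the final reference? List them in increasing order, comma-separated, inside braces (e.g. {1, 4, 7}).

8 -> miss, frames [8]
5 -> miss, frames [8, 5]
8 -> hit
5 -> hit
8 -> hit
4 -> miss, frames [8, 5, 4]
6 -> miss, frames [8, 5, 4, 6]
9 -> miss, frames [8, 5, 4, 6, 9]
6 -> hit
9 -> hit
6 -> hit
4 -> hit
9 -> hit
4 -> hit
7 -> miss, evict 8, frames [5, 4, 6, 9, 7]
6 -> hit

{4, 5, 6, 7, 9}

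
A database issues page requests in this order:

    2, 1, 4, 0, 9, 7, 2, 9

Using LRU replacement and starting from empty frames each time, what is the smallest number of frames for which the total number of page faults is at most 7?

3

f=1: 8 faults
f=2: 8 faults
f=3: 7 faults
f=4: 7 faults
f=5: 7 faults
f=6: 6 faults
Smallest f with faults ≤ 7 is 3.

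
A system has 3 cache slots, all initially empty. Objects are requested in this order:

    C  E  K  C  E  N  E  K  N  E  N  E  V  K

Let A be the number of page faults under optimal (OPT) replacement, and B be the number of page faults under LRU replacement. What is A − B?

-2

Under OPT: F F F . . F . . . . . . F . → 5 faults.
Under LRU: F F F . . F . F . . . . F F → 7 faults.
A − B = 5 − 7 = -2.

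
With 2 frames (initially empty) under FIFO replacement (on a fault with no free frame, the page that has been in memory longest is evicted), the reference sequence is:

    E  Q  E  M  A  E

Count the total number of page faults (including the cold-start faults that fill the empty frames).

5

E: fault, frames {E}
Q: fault, frames {E,Q}
E: hit
M: fault, evict E, frames {Q,M}
A: fault, evict Q, frames {M,A}
E: fault, evict M, frames {A,E}
Page faults: 5.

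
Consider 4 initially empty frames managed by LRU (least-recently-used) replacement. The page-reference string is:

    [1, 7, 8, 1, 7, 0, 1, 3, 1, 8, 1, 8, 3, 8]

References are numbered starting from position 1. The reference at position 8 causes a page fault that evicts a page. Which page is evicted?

pos 1: 1 → miss, frames [1]
pos 2: 7 → miss, frames [1, 7]
pos 3: 8 → miss, frames [1, 7, 8]
pos 4: 1 → hit
pos 5: 7 → hit
pos 6: 0 → miss, frames [8, 1, 7, 0]
pos 7: 1 → hit
pos 8: 3 → miss, evict 8, frames [7, 0, 1, 3]
At position 8, page 8 is evicted.

8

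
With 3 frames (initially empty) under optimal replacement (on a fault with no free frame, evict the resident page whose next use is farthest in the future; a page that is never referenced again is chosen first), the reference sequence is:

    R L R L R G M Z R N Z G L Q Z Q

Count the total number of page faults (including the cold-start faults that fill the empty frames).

R: fault, frames {R}
L: fault, frames {R,L}
R: hit
L: hit
R: hit
G: fault, frames {R,L,G}
M: fault, evict L, frames {R,G,M}
Z: fault, evict M, frames {R,G,Z}
R: hit
N: fault, evict R, frames {G,Z,N}
Z: hit
G: hit
L: fault, evict N, frames {G,Z,L}
Q: fault, evict L, frames {G,Z,Q}
Z: hit
Q: hit
Page faults: 8.

8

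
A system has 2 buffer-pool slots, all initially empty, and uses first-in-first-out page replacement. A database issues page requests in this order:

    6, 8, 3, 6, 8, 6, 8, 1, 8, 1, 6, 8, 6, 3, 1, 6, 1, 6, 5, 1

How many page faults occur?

13

6 -> miss, frames {6}
8 -> miss, frames {6,8}
3 -> miss, evict 6, frames {8,3}
6 -> miss, evict 8, frames {3,6}
8 -> miss, evict 3, frames {6,8}
6 -> hit
8 -> hit
1 -> miss, evict 6, frames {8,1}
8 -> hit
1 -> hit
6 -> miss, evict 8, frames {1,6}
8 -> miss, evict 1, frames {6,8}
6 -> hit
3 -> miss, evict 6, frames {8,3}
1 -> miss, evict 8, frames {3,1}
6 -> miss, evict 3, frames {1,6}
1 -> hit
6 -> hit
5 -> miss, evict 1, frames {6,5}
1 -> miss, evict 6, frames {5,1}
Page faults: 13.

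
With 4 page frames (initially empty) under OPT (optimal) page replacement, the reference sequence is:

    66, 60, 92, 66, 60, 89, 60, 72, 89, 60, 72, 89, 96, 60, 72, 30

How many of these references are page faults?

66 -> miss, frames (66)
60 -> miss, frames (66 60)
92 -> miss, frames (66 60 92)
66 -> hit
60 -> hit
89 -> miss, frames (66 60 92 89)
60 -> hit
72 -> miss, evict 92, frames (66 60 89 72)
89 -> hit
60 -> hit
72 -> hit
89 -> hit
96 -> miss, evict 89, frames (66 60 72 96)
60 -> hit
72 -> hit
30 -> miss, evict 96, frames (66 60 72 30)
Page faults: 7.

7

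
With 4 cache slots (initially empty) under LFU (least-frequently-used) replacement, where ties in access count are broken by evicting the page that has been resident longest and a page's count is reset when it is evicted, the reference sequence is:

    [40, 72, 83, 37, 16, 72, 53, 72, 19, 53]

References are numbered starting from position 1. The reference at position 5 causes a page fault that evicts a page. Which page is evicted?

40

pos 1: 40 → miss, frames {40}
pos 2: 72 → miss, frames {40,72}
pos 3: 83 → miss, frames {40,72,83}
pos 4: 37 → miss, frames {40,72,83,37}
pos 5: 16 → miss, evict 40, frames {72,83,37,16}
At position 5, page 40 is evicted.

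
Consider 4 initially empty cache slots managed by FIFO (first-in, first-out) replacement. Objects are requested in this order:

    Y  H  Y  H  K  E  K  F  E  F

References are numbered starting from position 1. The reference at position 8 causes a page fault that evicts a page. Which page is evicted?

Y

pos 1: Y: fault, frames [Y]
pos 2: H: fault, frames [Y, H]
pos 3: Y: hit
pos 4: H: hit
pos 5: K: fault, frames [Y, H, K]
pos 6: E: fault, frames [Y, H, K, E]
pos 7: K: hit
pos 8: F: fault, evict Y, frames [H, K, E, F]
At position 8, page Y is evicted.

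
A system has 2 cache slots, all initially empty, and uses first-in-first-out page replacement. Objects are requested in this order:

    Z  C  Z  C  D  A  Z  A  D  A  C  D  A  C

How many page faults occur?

11

Z → fault, frames [Z]
C → fault, frames [Z, C]
Z → hit
C → hit
D → fault, evict Z, frames [C, D]
A → fault, evict C, frames [D, A]
Z → fault, evict D, frames [A, Z]
A → hit
D → fault, evict A, frames [Z, D]
A → fault, evict Z, frames [D, A]
C → fault, evict D, frames [A, C]
D → fault, evict A, frames [C, D]
A → fault, evict C, frames [D, A]
C → fault, evict D, frames [A, C]
Page faults: 11.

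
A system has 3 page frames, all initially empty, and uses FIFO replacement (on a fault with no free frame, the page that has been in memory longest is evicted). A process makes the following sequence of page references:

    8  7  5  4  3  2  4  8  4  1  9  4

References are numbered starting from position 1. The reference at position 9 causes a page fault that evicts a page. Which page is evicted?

pos 1: 8 → fault, frames [8]
pos 2: 7 → fault, frames [8, 7]
pos 3: 5 → fault, frames [8, 7, 5]
pos 4: 4 → fault, evict 8, frames [7, 5, 4]
pos 5: 3 → fault, evict 7, frames [5, 4, 3]
pos 6: 2 → fault, evict 5, frames [4, 3, 2]
pos 7: 4 → hit
pos 8: 8 → fault, evict 4, frames [3, 2, 8]
pos 9: 4 → fault, evict 3, frames [2, 8, 4]
At position 9, page 3 is evicted.

3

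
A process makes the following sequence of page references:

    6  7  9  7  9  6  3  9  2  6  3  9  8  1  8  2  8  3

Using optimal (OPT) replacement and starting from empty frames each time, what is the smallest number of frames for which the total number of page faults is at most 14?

2

f=1: 18 faults
f=2: 12 faults
f=3: 9 faults
f=4: 7 faults
f=5: 7 faults
f=6: 7 faults
f=7: 7 faults
Smallest f with faults ≤ 14 is 2.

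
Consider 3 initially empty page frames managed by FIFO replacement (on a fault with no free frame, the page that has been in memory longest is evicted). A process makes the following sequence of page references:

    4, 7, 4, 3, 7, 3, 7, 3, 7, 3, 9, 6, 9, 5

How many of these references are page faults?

6

4: miss, frames [4]
7: miss, frames [4, 7]
4: hit
3: miss, frames [4, 7, 3]
7: hit
3: hit
7: hit
3: hit
7: hit
3: hit
9: miss, evict 4, frames [7, 3, 9]
6: miss, evict 7, frames [3, 9, 6]
9: hit
5: miss, evict 3, frames [9, 6, 5]
Page faults: 6.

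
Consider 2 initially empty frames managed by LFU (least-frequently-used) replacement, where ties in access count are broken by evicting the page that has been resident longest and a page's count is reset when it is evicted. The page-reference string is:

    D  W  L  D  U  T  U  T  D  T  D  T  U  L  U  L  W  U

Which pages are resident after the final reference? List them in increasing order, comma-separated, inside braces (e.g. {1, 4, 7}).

{T, U}

D → fault, frames {D}
W → fault, frames {D,W}
L → fault, evict D, frames {W,L}
D → fault, evict W, frames {L,D}
U → fault, evict L, frames {D,U}
T → fault, evict D, frames {U,T}
U → hit
T → hit
D → fault, evict U, frames {T,D}
T → hit
D → hit
T → hit
U → fault, evict D, frames {T,U}
L → fault, evict U, frames {T,L}
U → fault, evict L, frames {T,U}
L → fault, evict U, frames {T,L}
W → fault, evict L, frames {T,W}
U → fault, evict W, frames {T,U}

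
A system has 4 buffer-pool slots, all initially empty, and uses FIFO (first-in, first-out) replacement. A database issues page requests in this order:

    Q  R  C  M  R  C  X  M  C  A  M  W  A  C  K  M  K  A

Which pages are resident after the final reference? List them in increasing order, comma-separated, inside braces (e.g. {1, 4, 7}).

{A, C, K, M}

Q → fault, frames [Q]
R → fault, frames [Q, R]
C → fault, frames [Q, R, C]
M → fault, frames [Q, R, C, M]
R → hit
C → hit
X → fault, evict Q, frames [R, C, M, X]
M → hit
C → hit
A → fault, evict R, frames [C, M, X, A]
M → hit
W → fault, evict C, frames [M, X, A, W]
A → hit
C → fault, evict M, frames [X, A, W, C]
K → fault, evict X, frames [A, W, C, K]
M → fault, evict A, frames [W, C, K, M]
K → hit
A → fault, evict W, frames [C, K, M, A]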